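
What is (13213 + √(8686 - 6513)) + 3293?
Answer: 16506 + √2173 ≈ 16553.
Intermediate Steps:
(13213 + √(8686 - 6513)) + 3293 = (13213 + √2173) + 3293 = 16506 + √2173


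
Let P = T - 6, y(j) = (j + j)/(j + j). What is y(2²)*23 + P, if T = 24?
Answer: 41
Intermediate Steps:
y(j) = 1 (y(j) = (2*j)/((2*j)) = (2*j)*(1/(2*j)) = 1)
P = 18 (P = 24 - 6 = 18)
y(2²)*23 + P = 1*23 + 18 = 23 + 18 = 41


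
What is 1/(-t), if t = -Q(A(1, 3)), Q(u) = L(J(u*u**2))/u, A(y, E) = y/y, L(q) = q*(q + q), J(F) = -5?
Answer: 1/50 ≈ 0.020000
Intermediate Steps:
L(q) = 2*q**2 (L(q) = q*(2*q) = 2*q**2)
A(y, E) = 1
Q(u) = 50/u (Q(u) = (2*(-5)**2)/u = (2*25)/u = 50/u)
t = -50 (t = -50/1 = -50 ≈ -50.000)
1/(-t) = 1/(-1*(-50)) = 1/50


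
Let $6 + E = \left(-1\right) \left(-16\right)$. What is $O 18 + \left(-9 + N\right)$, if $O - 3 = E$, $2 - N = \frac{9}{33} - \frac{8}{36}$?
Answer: $\frac{22468}{99} \approx 226.95$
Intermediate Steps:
$N = \frac{193}{99}$ ($N = 2 - \left(\frac{9}{33} - \frac{8}{36}\right) = 2 - \left(9 \cdot \frac{1}{33} - \frac{2}{9}\right) = 2 - \left(\frac{3}{11} - \frac{2}{9}\right) = 2 - \frac{5}{99} = \frac{193}{99} \approx 1.9495$)
$E = 10$ ($E = -6 - -16 = -6 + 16 = 10$)
$O = 13$ ($O = 3 + 10 = 13$)
$O 18 + \left(-9 + N\right) = 13 \cdot 18 + \left(-9 + \frac{193}{99}\right) = 234 - \frac{698}{99} = \frac{22468}{99}$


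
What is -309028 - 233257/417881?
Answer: -129137162925/417881 ≈ -3.0903e+5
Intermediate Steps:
-309028 - 233257/417881 = -129137162925/417881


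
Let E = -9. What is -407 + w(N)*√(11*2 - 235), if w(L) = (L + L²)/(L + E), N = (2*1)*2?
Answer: -407 - 4*I*√213 ≈ -407.0 - 58.378*I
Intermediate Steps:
N = 4 (N = 2*2 = 4)
w(L) = (L + L²)/(-9 + L) (w(L) = (L + L²)/(L - 9) = (L + L²)/(-9 + L))
-407 + w(N)*√(11*2 - 235) = -407 + (4*(1 + 4)/(-9 + 4))*√(11*2 - 235) = -407 + (4*5/(-5))*√(22 - 235) = -407 + (4*(-⅕)*5)*√(-213) = -407 - 4*I*√213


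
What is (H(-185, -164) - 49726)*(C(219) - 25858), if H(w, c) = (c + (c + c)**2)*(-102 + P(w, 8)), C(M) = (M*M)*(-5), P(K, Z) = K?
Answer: 8203478443358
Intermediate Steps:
C(M) = -5*M**2 (C(M) = M**2*(-5) = -5*M**2)
H(w, c) = (-102 + w)*(c + 4*c**2) (H(w, c) = (c + (c + c)**2)*(-102 + w) = (c + (2*c)**2)*(-102 + w) = (c + 4*c**2)*(-102 + w) = (-102 + w)*(c + 4*c**2))
(H(-185, -164) - 49726)*(C(219) - 25858) = (-164*(-102 - 185 - 408*(-164) + 4*(-164)*(-185)) - 49726)*(-5*219**2 - 25858) = (-164*(-102 - 185 + 66912 + 121360) - 49726)*(-5*47961 - 25858) = (-164*187985 - 49726)*(-239805 - 25858) = (-30829540 - 49726)*(-265663) = -30879266*(-265663) = 8203478443358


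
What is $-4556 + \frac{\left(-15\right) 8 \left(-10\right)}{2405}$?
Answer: $- \frac{2191196}{481} \approx -4555.5$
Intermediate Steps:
$-4556 + \frac{\left(-15\right) 8 \left(-10\right)}{2405} = -4556 + \left(-120\right) \left(-10\right) \frac{1}{2405} = -4556 + 1200 \cdot \frac{1}{2405} = -4556 + \frac{240}{481} = - \frac{2191196}{481}$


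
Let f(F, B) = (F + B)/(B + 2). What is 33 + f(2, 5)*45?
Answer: 78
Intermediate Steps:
f(F, B) = (B + F)/(2 + B)
33 + f(2, 5)*45 = 33 + ((5 + 2)/(2 + 5))*45 = 33 + (7/7)*45 = 33 + ((⅐)*7)*45 = 33 + 1*45 = 33 + 45 = 78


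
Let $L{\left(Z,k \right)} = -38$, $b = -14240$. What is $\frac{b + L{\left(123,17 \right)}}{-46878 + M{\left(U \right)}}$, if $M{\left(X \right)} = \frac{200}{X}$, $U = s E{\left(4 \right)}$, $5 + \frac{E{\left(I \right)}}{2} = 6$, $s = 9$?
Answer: $\frac{64251}{210901} \approx 0.30465$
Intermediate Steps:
$E{\left(I \right)} = 2$ ($E{\left(I \right)} = -10 + 2 \cdot 6 = -10 + 12 = 2$)
$U = 18$ ($U = 9 \cdot 2 = 18$)
$\frac{b + L{\left(123,17 \right)}}{-46878 + M{\left(U \right)}} = \frac{-14240 - 38}{-46878 + \frac{200}{18}} = - \frac{14278}{-46878 + 200 \cdot \frac{1}{18}} = - \frac{14278}{-46878 + \frac{100}{9}} = - \frac{14278}{- \frac{421802}{9}} = \left(-14278\right) \left(- \frac{9}{421802}\right) = \frac{64251}{210901}$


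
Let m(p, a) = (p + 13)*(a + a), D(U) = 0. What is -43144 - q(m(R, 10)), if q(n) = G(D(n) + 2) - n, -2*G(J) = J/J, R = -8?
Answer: -86087/2 ≈ -43044.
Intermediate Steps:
m(p, a) = 2*a*(13 + p) (m(p, a) = (13 + p)*(2*a) = 2*a*(13 + p))
G(J) = -½ (G(J) = -J/(2*J) = -½*1 = -½)
q(n) = -½ - n
-43144 - q(m(R, 10)) = -43144 - (-½ - 2*10*(13 - 8)) = -43144 - (-½ - 2*10*5) = -43144 - (-½ - 1*100) = -43144 - (-½ - 100) = -43144 - 1*(-201/2) = -43144 + 201/2 = -86087/2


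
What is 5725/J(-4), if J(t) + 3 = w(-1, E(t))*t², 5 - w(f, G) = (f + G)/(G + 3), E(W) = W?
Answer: -5725/3 ≈ -1908.3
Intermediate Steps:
w(f, G) = 5 - (G + f)/(3 + G) (w(f, G) = 5 - (f + G)/(G + 3) = 5 - (G + f)/(3 + G))
J(t) = -3 + t²*(16 + 4*t)/(3 + t) (J(t) = -3 + ((15 - 1*(-1) + 4*t)/(3 + t))*t² = -3 + ((15 + 1 + 4*t)/(3 + t))*t² = -3 + ((16 + 4*t)/(3 + t))*t² = -3 + t²*(16 + 4*t)/(3 + t))
5725/J(-4) = 5725/(((-9 - 3*(-4) + 4*(-4)²*(4 - 4))/(3 - 4))) = 5725/(((-9 + 12 + 4*16*0)/(-1))) = 5725/((-(-9 + 12 + 0))) = 5725/((-1*3)) = 5725/(-3) = 5725*(-⅓) = -5725/3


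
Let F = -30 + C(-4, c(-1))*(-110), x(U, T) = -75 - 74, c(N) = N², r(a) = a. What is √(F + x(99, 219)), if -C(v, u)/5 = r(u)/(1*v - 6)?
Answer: 3*I*√26 ≈ 15.297*I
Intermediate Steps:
C(v, u) = -5*u/(-6 + v) (C(v, u) = -5*u/(1*v - 6) = -5*u/(v - 6) = -5*u/(-6 + v))
x(U, T) = -149
F = -85 (F = -30 - 5*(-1)²/(-6 - 4)*(-110) = -30 - 5*1/(-10)*(-110) = -30 - 5*1*(-⅒)*(-110) = -30 + (½)*(-110) = -30 - 55 = -85)
√(F + x(99, 219)) = √(-85 - 149) = √(-234) = 3*I*√26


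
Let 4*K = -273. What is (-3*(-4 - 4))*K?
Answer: -1638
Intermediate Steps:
K = -273/4 (K = (¼)*(-273) = -273/4 ≈ -68.250)
(-3*(-4 - 4))*K = -3*(-4 - 4)*(-273/4) = -3*(-8)*(-273/4) = 24*(-273/4) = -1638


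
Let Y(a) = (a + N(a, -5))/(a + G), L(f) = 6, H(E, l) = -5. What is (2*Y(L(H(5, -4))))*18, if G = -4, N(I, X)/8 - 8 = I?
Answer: 2124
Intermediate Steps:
N(I, X) = 64 + 8*I
Y(a) = (64 + 9*a)/(-4 + a) (Y(a) = (a + (64 + 8*a))/(a - 4) = (64 + 9*a)/(-4 + a))
(2*Y(L(H(5, -4))))*18 = (2*((64 + 9*6)/(-4 + 6)))*18 = (2*((64 + 54)/2))*18 = (2*((1/2)*118))*18 = (2*59)*18 = 118*18 = 2124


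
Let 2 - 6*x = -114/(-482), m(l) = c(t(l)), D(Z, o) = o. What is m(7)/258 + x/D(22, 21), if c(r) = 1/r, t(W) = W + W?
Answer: 37273/2611476 ≈ 0.014273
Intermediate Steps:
t(W) = 2*W
m(l) = 1/(2*l)
x = 425/1446 (x = 1/3 - (-19)/(-482) = 1/3 - (-19)*(-1)/482 = 1/3 - 1/6*57/241 = 1/3 - 19/482 = 425/1446 ≈ 0.29391)
m(7)/258 + x/D(22, 21) = ((1/2)/7)/258 + (425/1446)/21 = ((1/2)*(1/7))*(1/258) + (425/1446)*(1/21) = (1/14)*(1/258) + 425/30366 = 1/3612 + 425/30366 = 37273/2611476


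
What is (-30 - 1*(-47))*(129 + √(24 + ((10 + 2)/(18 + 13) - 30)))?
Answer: 2193 + 17*I*√5394/31 ≈ 2193.0 + 40.276*I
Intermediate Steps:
(-30 - 1*(-47))*(129 + √(24 + ((10 + 2)/(18 + 13) - 30))) = (-30 + 47)*(129 + √(24 + (12/31 - 30))) = 17*(129 + √(24 + (12*(1/31) - 30))) = 17*(129 + √(24 + (12/31 - 30))) = 17*(129 + √(24 - 918/31)) = 17*(129 + √(-174/31)) = 17*(129 + I*√5394/31) = 2193 + 17*I*√5394/31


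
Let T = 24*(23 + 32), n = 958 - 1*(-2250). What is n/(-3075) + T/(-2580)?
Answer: -205594/132225 ≈ -1.5549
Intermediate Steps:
n = 3208 (n = 958 + 2250 = 3208)
T = 1320 (T = 24*55 = 1320)
n/(-3075) + T/(-2580) = 3208/(-3075) + 1320/(-2580) = 3208*(-1/3075) + 1320*(-1/2580) = -3208/3075 - 22/43 = -205594/132225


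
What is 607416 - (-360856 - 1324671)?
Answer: 2292943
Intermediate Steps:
607416 - (-360856 - 1324671) = 607416 - 1*(-1685527) = 607416 + 1685527 = 2292943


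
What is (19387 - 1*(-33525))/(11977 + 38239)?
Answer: 6614/6277 ≈ 1.0537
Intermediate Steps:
(19387 - 1*(-33525))/(11977 + 38239) = (19387 + 33525)/50216 = 52912*(1/50216) = 6614/6277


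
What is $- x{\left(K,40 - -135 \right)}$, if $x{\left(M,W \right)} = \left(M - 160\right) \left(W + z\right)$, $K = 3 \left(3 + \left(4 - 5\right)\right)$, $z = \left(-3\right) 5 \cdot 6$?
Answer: $13090$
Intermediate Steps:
$z = -90$ ($z = \left(-15\right) 6 = -90$)
$K = 6$ ($K = 3 \left(3 - 1\right) = 3 \cdot 2 = 6$)
$x{\left(M,W \right)} = \left(-160 + M\right) \left(-90 + W\right)$ ($x{\left(M,W \right)} = \left(M - 160\right) \left(W - 90\right) = \left(M - 160\right) \left(-90 + W\right) = \left(-160 + M\right) \left(-90 + W\right)$)
$- x{\left(K,40 - -135 \right)} = - (14400 - 160 \left(40 - -135\right) - 540 + 6 \left(40 - -135\right)) = - (14400 - 160 \left(40 + 135\right) - 540 + 6 \left(40 + 135\right)) = - (14400 - 28000 - 540 + 6 \cdot 175) = - (14400 - 28000 - 540 + 1050) = \left(-1\right) \left(-13090\right) = 13090$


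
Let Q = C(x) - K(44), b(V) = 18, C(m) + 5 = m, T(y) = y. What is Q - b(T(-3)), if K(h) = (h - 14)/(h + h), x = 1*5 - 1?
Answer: -851/44 ≈ -19.341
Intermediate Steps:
x = 4 (x = 5 - 1 = 4)
K(h) = (-14 + h)/(2*h) (K(h) = (-14 + h)/((2*h)) = (-14 + h)*(1/(2*h)) = (-14 + h)/(2*h))
C(m) = -5 + m
Q = -59/44 (Q = (-5 + 4) - (-14 + 44)/(2*44) = -1 - 30/(2*44) = -1 - 1*15/44 = -1 - 15/44 = -59/44 ≈ -1.3409)
Q - b(T(-3)) = -59/44 - 1*18 = -59/44 - 18 = -851/44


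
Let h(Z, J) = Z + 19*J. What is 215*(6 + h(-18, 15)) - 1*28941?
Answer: 29754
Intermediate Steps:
215*(6 + h(-18, 15)) - 1*28941 = 215*(6 + (-18 + 19*15)) - 1*28941 = 215*(6 + (-18 + 285)) - 28941 = 215*(6 + 267) - 28941 = 215*273 - 28941 = 58695 - 28941 = 29754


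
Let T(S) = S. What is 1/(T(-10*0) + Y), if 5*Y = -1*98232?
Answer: -5/98232 ≈ -5.0900e-5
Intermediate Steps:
Y = -98232/5 (Y = (-1*98232)/5 = (1/5)*(-98232) = -98232/5 ≈ -19646.)
1/(T(-10*0) + Y) = 1/(-10*0 - 98232/5) = 1/(0 - 98232/5) = 1/(-98232/5) = -5/98232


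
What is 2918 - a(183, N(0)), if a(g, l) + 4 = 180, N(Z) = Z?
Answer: 2742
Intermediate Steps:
a(g, l) = 176 (a(g, l) = -4 + 180 = 176)
2918 - a(183, N(0)) = 2918 - 1*176 = 2918 - 176 = 2742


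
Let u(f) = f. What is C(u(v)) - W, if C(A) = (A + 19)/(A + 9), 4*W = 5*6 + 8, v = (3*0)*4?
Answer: -133/18 ≈ -7.3889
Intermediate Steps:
v = 0 (v = 0*4 = 0)
W = 19/2 (W = (5*6 + 8)/4 = (30 + 8)/4 = (¼)*38 = 19/2 ≈ 9.5000)
C(A) = (19 + A)/(9 + A)
C(u(v)) - W = (19 + 0)/(9 + 0) - 1*19/2 = 19/9 - 19/2 = -133/18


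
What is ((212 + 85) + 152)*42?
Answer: 18858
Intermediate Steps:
((212 + 85) + 152)*42 = (297 + 152)*42 = 449*42 = 18858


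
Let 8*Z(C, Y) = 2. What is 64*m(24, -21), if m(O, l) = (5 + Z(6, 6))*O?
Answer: 8064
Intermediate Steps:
Z(C, Y) = ¼ (Z(C, Y) = (⅛)*2 = ¼)
m(O, l) = 21*O/4 (m(O, l) = (5 + ¼)*O = 21*O/4)
64*m(24, -21) = 64*((21/4)*24) = 64*126 = 8064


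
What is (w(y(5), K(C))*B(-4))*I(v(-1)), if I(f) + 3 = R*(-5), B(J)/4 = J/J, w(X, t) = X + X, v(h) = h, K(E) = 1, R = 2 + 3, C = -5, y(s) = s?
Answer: -1120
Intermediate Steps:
R = 5
w(X, t) = 2*X
B(J) = 4 (B(J) = 4*(J/J) = 4*1 = 4)
I(f) = -28 (I(f) = -3 + 5*(-5) = -3 - 25 = -28)
(w(y(5), K(C))*B(-4))*I(v(-1)) = ((2*5)*4)*(-28) = (10*4)*(-28) = 40*(-28) = -1120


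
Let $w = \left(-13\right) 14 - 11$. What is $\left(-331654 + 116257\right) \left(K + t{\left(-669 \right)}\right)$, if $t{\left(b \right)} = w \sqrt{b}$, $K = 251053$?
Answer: $-54076063041 + 41571621 i \sqrt{669} \approx -5.4076 \cdot 10^{10} + 1.0753 \cdot 10^{9} i$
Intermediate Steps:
$w = -193$ ($w = -182 - 11 = -193$)
$t{\left(b \right)} = - 193 \sqrt{b}$
$\left(-331654 + 116257\right) \left(K + t{\left(-669 \right)}\right) = \left(-331654 + 116257\right) \left(251053 - 193 \sqrt{-669}\right) = - 215397 \left(251053 - 193 i \sqrt{669}\right) = -54076063041 + 41571621 i \sqrt{669}$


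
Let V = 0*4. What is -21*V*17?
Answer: 0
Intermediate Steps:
V = 0
-21*V*17 = -21*0*17 = 0*17 = 0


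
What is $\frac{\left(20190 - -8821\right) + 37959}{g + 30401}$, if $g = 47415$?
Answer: $\frac{33485}{38908} \approx 0.86062$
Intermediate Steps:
$\frac{\left(20190 - -8821\right) + 37959}{g + 30401} = \frac{\left(20190 - -8821\right) + 37959}{47415 + 30401} = \frac{\left(20190 + 8821\right) + 37959}{77816} = \left(29011 + 37959\right) \frac{1}{77816} = 66970 \cdot \frac{1}{77816} = \frac{33485}{38908}$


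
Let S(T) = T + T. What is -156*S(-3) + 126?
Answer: 1062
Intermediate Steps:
S(T) = 2*T
-156*S(-3) + 126 = -312*(-3) + 126 = -156*(-6) + 126 = 936 + 126 = 1062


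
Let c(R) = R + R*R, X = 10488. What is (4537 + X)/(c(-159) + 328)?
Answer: 601/1018 ≈ 0.59037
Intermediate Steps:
c(R) = R + R²
(4537 + X)/(c(-159) + 328) = (4537 + 10488)/(-159*(1 - 159) + 328) = 15025/(-159*(-158) + 328) = 15025/(25122 + 328) = 15025/25450 = 15025*(1/25450) = 601/1018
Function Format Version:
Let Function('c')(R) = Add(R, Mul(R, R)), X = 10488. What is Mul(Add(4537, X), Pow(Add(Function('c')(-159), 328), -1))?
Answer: Rational(601, 1018) ≈ 0.59037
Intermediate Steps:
Function('c')(R) = Add(R, Pow(R, 2))
Mul(Add(4537, X), Pow(Add(Function('c')(-159), 328), -1)) = Mul(Add(4537, 10488), Pow(Add(Mul(-159, Add(1, -159)), 328), -1)) = Mul(15025, Pow(Add(Mul(-159, -158), 328), -1)) = Mul(15025, Pow(Add(25122, 328), -1)) = Mul(15025, Pow(25450, -1)) = Mul(15025, Rational(1, 25450)) = Rational(601, 1018)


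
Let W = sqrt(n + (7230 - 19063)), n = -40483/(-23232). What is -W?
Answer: -I*sqrt(824591319)/264 ≈ -108.77*I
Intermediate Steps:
n = 40483/23232 (n = -40483*(-1/23232) = 40483/23232 ≈ 1.7426)
W = I*sqrt(824591319)/264 (W = sqrt(40483/23232 + (7230 - 19063)) = sqrt(40483/23232 - 11833) = sqrt(-274863773/23232) = I*sqrt(824591319)/264 ≈ 108.77*I)
-W = -I*sqrt(824591319)/264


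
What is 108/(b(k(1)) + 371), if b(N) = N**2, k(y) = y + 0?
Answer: 9/31 ≈ 0.29032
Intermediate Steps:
k(y) = y
108/(b(k(1)) + 371) = 108/(1**2 + 371) = 108/(1 + 371) = 108/372 = (1/372)*108 = 9/31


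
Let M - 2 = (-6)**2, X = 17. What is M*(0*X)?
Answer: 0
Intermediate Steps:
M = 38 (M = 2 + (-6)**2 = 2 + 36 = 38)
M*(0*X) = 38*(0*17) = 38*0 = 0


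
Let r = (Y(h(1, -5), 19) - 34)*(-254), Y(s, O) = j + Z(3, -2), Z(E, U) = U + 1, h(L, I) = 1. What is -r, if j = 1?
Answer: -8636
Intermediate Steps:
Z(E, U) = 1 + U
Y(s, O) = 0 (Y(s, O) = 1 + (1 - 2) = 1 - 1 = 0)
r = 8636 (r = (0 - 34)*(-254) = -34*(-254) = 8636)
-r = -1*8636 = -8636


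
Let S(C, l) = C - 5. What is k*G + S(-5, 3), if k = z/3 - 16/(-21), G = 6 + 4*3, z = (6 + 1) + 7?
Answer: 614/7 ≈ 87.714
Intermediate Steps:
S(C, l) = -5 + C
z = 14 (z = 7 + 7 = 14)
G = 18 (G = 6 + 12 = 18)
k = 38/7 (k = 14/3 - 16/(-21) = 14*(⅓) - 16*(-1/21) = 14/3 + 16/21 = 38/7 ≈ 5.4286)
k*G + S(-5, 3) = (38/7)*18 + (-5 - 5) = 684/7 - 10 = 614/7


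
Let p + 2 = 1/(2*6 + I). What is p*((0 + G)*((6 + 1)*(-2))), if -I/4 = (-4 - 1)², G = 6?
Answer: 3717/22 ≈ 168.95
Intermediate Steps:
I = -100 (I = -4*(-4 - 1)² = -4*(-5)² = -4*25 = -100)
p = -177/88 (p = -2 + 1/(2*6 - 100) = -2 + 1/(12 - 100) = -2 + 1/(-88) = -2 - 1/88 = -177/88 ≈ -2.0114)
p*((0 + G)*((6 + 1)*(-2))) = -177*(0 + 6)*(6 + 1)*(-2)/88 = -531*7*(-2)/44 = -531*(-14)/44 = -177/88*(-84) = 3717/22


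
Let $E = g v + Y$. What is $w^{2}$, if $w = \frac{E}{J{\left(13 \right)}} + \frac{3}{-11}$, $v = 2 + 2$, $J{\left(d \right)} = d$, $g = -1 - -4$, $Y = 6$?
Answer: $\frac{25281}{20449} \approx 1.2363$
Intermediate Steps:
$g = 3$ ($g = -1 + 4 = 3$)
$v = 4$
$E = 18$ ($E = 3 \cdot 4 + 6 = 12 + 6 = 18$)
$w = \frac{159}{143}$ ($w = \frac{18}{13} + \frac{3}{-11} = 18 \cdot \frac{1}{13} + 3 \left(- \frac{1}{11}\right) = \frac{18}{13} - \frac{3}{11} = \frac{159}{143} \approx 1.1119$)
$w^{2} = \left(\frac{159}{143}\right)^{2} = \frac{25281}{20449}$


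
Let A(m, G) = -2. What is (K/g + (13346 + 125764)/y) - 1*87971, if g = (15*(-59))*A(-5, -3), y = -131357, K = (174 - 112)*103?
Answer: -10226415572044/116250945 ≈ -87969.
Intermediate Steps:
K = 6386 (K = 62*103 = 6386)
g = 1770 (g = (15*(-59))*(-2) = -885*(-2) = 1770)
(K/g + (13346 + 125764)/y) - 1*87971 = (6386/1770 + (13346 + 125764)/(-131357)) - 1*87971 = (6386*(1/1770) + 139110*(-1/131357)) - 87971 = (3193/885 - 139110/131357) - 87971 = 296310551/116250945 - 87971 = -10226415572044/116250945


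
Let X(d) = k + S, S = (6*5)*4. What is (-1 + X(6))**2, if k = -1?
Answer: 13924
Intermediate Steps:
S = 120 (S = 30*4 = 120)
X(d) = 119 (X(d) = -1 + 120 = 119)
(-1 + X(6))**2 = (-1 + 119)**2 = 118**2 = 13924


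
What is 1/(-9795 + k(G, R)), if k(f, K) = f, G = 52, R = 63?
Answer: -1/9743 ≈ -0.00010264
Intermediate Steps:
1/(-9795 + k(G, R)) = 1/(-9795 + 52) = 1/(-9743) = -1/9743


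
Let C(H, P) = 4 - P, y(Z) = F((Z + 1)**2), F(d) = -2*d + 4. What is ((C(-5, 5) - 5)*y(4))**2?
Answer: 76176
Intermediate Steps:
F(d) = 4 - 2*d
y(Z) = 4 - 2*(1 + Z)**2 (y(Z) = 4 - 2*(Z + 1)**2 = 4 - 2*(1 + Z)**2)
((C(-5, 5) - 5)*y(4))**2 = (((4 - 1*5) - 5)*(4 - 2*(1 + 4)**2))**2 = (((4 - 5) - 5)*(4 - 2*5**2))**2 = ((-1 - 5)*(4 - 2*25))**2 = (-6*(4 - 50))**2 = (-6*(-46))**2 = 276**2 = 76176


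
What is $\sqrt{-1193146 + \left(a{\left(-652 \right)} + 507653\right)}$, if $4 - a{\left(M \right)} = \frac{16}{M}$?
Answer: $\frac{3 i \sqrt{2023639621}}{163} \approx 827.94 i$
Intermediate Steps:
$a{\left(M \right)} = 4 - \frac{16}{M}$
$\sqrt{-1193146 + \left(a{\left(-652 \right)} + 507653\right)} = \sqrt{-1193146 + \left(\left(4 - \frac{16}{-652}\right) + 507653\right)} = \sqrt{-1193146 + \left(\left(4 - - \frac{4}{163}\right) + 507653\right)} = \sqrt{-1193146 + \left(\left(4 + \frac{4}{163}\right) + 507653\right)} = \sqrt{-1193146 + \left(\frac{656}{163} + 507653\right)} = \sqrt{-1193146 + \frac{82748095}{163}} = \sqrt{- \frac{111734703}{163}} = \frac{3 i \sqrt{2023639621}}{163}$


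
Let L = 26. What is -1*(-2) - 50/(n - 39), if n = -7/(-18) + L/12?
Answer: 553/164 ≈ 3.3720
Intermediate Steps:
n = 23/9 (n = -7/(-18) + 26/12 = -7*(-1/18) + 26*(1/12) = 7/18 + 13/6 = 23/9 ≈ 2.5556)
-1*(-2) - 50/(n - 39) = -1*(-2) - 50/(23/9 - 39) = 2 - 50/(-328/9) = 2 - 50*(-9/328) = 2 + 225/164 = 553/164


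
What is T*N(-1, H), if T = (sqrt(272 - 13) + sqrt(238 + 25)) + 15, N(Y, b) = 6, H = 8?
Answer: 90 + 6*sqrt(259) + 6*sqrt(263) ≈ 283.86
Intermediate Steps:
T = 15 + sqrt(259) + sqrt(263) (T = (sqrt(259) + sqrt(263)) + 15 = 15 + sqrt(259) + sqrt(263) ≈ 47.311)
T*N(-1, H) = (15 + sqrt(259) + sqrt(263))*6 = 90 + 6*sqrt(259) + 6*sqrt(263)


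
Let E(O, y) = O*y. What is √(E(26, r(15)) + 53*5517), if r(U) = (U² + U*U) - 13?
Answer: √303763 ≈ 551.15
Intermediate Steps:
r(U) = -13 + 2*U² (r(U) = (U² + U²) - 13 = 2*U² - 13 = -13 + 2*U²)
√(E(26, r(15)) + 53*5517) = √(26*(-13 + 2*15²) + 53*5517) = √(26*(-13 + 2*225) + 292401) = √(26*(-13 + 450) + 292401) = √(26*437 + 292401) = √(11362 + 292401) = √303763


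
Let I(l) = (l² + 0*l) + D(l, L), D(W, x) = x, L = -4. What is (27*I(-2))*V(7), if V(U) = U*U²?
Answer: 0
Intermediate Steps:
V(U) = U³
I(l) = -4 + l² (I(l) = (l² + 0*l) - 4 = (l² + 0) - 4 = l² - 4 = -4 + l²)
(27*I(-2))*V(7) = (27*(-4 + (-2)²))*7³ = (27*(-4 + 4))*343 = (27*0)*343 = 0*343 = 0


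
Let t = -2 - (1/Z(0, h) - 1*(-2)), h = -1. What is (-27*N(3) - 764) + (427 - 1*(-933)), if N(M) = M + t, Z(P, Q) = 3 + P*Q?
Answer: 632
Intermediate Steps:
t = -13/3 (t = -2 - (1/(3 + 0*(-1)) - 1*(-2)) = -2 - (1/(3 + 0) + 2) = -2 - (1/3 + 2) = -2 - (1*(⅓) + 2) = -2 - (⅓ + 2) = -2 - 1*7/3 = -2 - 7/3 = -13/3 ≈ -4.3333)
N(M) = -13/3 + M (N(M) = M - 13/3 = -13/3 + M)
(-27*N(3) - 764) + (427 - 1*(-933)) = (-27*(-13/3 + 3) - 764) + (427 - 1*(-933)) = (-27*(-4/3) - 764) + (427 + 933) = (36 - 764) + 1360 = -728 + 1360 = 632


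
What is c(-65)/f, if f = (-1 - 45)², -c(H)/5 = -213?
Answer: 1065/2116 ≈ 0.50331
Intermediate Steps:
c(H) = 1065 (c(H) = -5*(-213) = 1065)
f = 2116 (f = (-46)² = 2116)
c(-65)/f = 1065/2116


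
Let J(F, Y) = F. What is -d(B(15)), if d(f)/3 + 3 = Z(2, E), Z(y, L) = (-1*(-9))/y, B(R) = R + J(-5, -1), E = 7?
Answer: -9/2 ≈ -4.5000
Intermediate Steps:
B(R) = -5 + R (B(R) = R - 5 = -5 + R)
Z(y, L) = 9/y
d(f) = 9/2 (d(f) = -9 + 3*(9/2) = -9 + 27/2 = 9/2)
-d(B(15)) = -1*9/2 = -9/2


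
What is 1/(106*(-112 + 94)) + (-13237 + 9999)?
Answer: -6178105/1908 ≈ -3238.0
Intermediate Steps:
1/(106*(-112 + 94)) + (-13237 + 9999) = 1/(106*(-18)) - 3238 = 1/(-1908) - 3238 = -1/1908 - 3238 = -6178105/1908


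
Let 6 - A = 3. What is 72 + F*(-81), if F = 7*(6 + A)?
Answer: -5031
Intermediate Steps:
A = 3 (A = 6 - 1*3 = 6 - 3 = 3)
F = 63 (F = 7*(6 + 3) = 7*9 = 63)
72 + F*(-81) = 72 + 63*(-81) = 72 - 5103 = -5031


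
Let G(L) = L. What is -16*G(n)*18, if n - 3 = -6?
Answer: 864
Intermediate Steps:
n = -3 (n = 3 - 6 = -3)
-16*G(n)*18 = -16*(-3)*18 = 48*18 = 864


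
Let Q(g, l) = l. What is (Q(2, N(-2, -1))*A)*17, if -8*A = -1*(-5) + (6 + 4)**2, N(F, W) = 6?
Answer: -5355/4 ≈ -1338.8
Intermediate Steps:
A = -105/8 (A = -(-1*(-5) + (6 + 4)**2)/8 = -(5 + 10**2)/8 = -(5 + 100)/8 = -1/8*105 = -105/8 ≈ -13.125)
(Q(2, N(-2, -1))*A)*17 = (6*(-105/8))*17 = -315/4*17 = -5355/4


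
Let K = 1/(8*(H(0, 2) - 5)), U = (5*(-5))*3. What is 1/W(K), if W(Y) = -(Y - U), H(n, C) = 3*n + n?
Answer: -40/2999 ≈ -0.013338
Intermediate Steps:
H(n, C) = 4*n
U = -75 (U = -25*3 = -75)
K = -1/40 (K = 1/(8*(4*0 - 5)) = 1/(8*(0 - 5)) = 1/(8*(-5)) = 1/(-40) = -1/40 ≈ -0.025000)
W(Y) = -75 - Y (W(Y) = -(Y - 1*(-75)) = -(Y + 75) = -(75 + Y) = -75 - Y)
1/W(K) = 1/(-75 - 1*(-1/40)) = 1/(-75 + 1/40) = 1/(-2999/40) = -40/2999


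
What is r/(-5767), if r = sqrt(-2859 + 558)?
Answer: -I*sqrt(2301)/5767 ≈ -0.0083178*I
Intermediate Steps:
r = I*sqrt(2301) (r = sqrt(-2301) = I*sqrt(2301) ≈ 47.969*I)
r/(-5767) = (I*sqrt(2301))/(-5767) = (I*sqrt(2301))*(-1/5767) = -I*sqrt(2301)/5767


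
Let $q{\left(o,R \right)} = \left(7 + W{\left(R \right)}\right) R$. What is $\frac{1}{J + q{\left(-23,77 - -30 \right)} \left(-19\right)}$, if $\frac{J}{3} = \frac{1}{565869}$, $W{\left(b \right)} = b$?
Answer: $- \frac{188623}{43715643725} \approx -4.3148 \cdot 10^{-6}$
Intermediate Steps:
$q{\left(o,R \right)} = R \left(7 + R\right)$ ($q{\left(o,R \right)} = \left(7 + R\right) R = R \left(7 + R\right)$)
$J = \frac{1}{188623}$ ($J = \frac{3}{565869} = 3 \cdot \frac{1}{565869} = \frac{1}{188623} \approx 5.3016 \cdot 10^{-6}$)
$\frac{1}{J + q{\left(-23,77 - -30 \right)} \left(-19\right)} = \frac{1}{\frac{1}{188623} + \left(77 - -30\right) \left(7 + \left(77 - -30\right)\right) \left(-19\right)} = \frac{1}{\frac{1}{188623} + \left(77 + 30\right) \left(7 + \left(77 + 30\right)\right) \left(-19\right)} = \frac{1}{\frac{1}{188623} + 107 \left(7 + 107\right) \left(-19\right)} = \frac{1}{\frac{1}{188623} + 107 \cdot 114 \left(-19\right)} = \frac{1}{\frac{1}{188623} + 12198 \left(-19\right)} = \frac{1}{\frac{1}{188623} - 231762} = \frac{1}{- \frac{43715643725}{188623}} = - \frac{188623}{43715643725}$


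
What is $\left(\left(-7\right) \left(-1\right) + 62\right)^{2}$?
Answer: $4761$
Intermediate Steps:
$\left(\left(-7\right) \left(-1\right) + 62\right)^{2} = \left(7 + 62\right)^{2} = 69^{2} = 4761$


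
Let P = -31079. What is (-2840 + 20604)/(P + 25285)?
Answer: -8882/2897 ≈ -3.0659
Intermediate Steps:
(-2840 + 20604)/(P + 25285) = (-2840 + 20604)/(-31079 + 25285) = 17764/(-5794) = 17764*(-1/5794) = -8882/2897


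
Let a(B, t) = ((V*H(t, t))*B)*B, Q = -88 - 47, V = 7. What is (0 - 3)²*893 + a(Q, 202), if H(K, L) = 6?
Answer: 773487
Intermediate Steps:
Q = -135
a(B, t) = 42*B² (a(B, t) = ((7*6)*B)*B = (42*B)*B = 42*B²)
(0 - 3)²*893 + a(Q, 202) = (0 - 3)²*893 + 42*(-135)² = (-3)²*893 + 42*18225 = 9*893 + 765450 = 8037 + 765450 = 773487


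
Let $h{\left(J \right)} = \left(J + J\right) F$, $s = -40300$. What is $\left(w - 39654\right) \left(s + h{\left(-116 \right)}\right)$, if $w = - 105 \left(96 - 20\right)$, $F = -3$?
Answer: $1886496936$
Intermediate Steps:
$w = -7980$ ($w = \left(-105\right) 76 = -7980$)
$h{\left(J \right)} = - 6 J$ ($h{\left(J \right)} = \left(J + J\right) \left(-3\right) = 2 J \left(-3\right) = - 6 J$)
$\left(w - 39654\right) \left(s + h{\left(-116 \right)}\right) = \left(-7980 - 39654\right) \left(-40300 - -696\right) = - 47634 \left(-40300 + 696\right) = \left(-47634\right) \left(-39604\right) = 1886496936$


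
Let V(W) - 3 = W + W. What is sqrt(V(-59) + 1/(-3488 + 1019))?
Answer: 4*I*sqrt(43814874)/2469 ≈ 10.724*I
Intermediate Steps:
V(W) = 3 + 2*W (V(W) = 3 + (W + W) = 3 + 2*W)
sqrt(V(-59) + 1/(-3488 + 1019)) = sqrt((3 + 2*(-59)) + 1/(-3488 + 1019)) = sqrt((3 - 118) + 1/(-2469)) = sqrt(-115 - 1/2469) = sqrt(-283936/2469) = 4*I*sqrt(43814874)/2469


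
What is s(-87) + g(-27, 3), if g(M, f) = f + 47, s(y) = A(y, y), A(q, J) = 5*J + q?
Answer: -472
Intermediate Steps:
A(q, J) = q + 5*J
s(y) = 6*y (s(y) = y + 5*y = 6*y)
g(M, f) = 47 + f
s(-87) + g(-27, 3) = 6*(-87) + (47 + 3) = -522 + 50 = -472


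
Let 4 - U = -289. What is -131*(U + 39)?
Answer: -43492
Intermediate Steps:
U = 293 (U = 4 - 1*(-289) = 4 + 289 = 293)
-131*(U + 39) = -131*(293 + 39) = -131*332 = -43492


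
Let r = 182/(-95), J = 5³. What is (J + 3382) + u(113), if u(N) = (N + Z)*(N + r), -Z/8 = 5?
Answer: 1103534/95 ≈ 11616.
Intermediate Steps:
J = 125
r = -182/95 (r = 182*(-1/95) = -182/95 ≈ -1.9158)
Z = -40 (Z = -8*5 = -40)
u(N) = (-40 + N)*(-182/95 + N) (u(N) = (N - 40)*(N - 182/95) = (-40 + N)*(-182/95 + N))
(J + 3382) + u(113) = (125 + 3382) + (1456/19 + 113² - 3982/95*113) = 3507 + (1456/19 + 12769 - 449966/95) = 3507 + 770369/95 = 1103534/95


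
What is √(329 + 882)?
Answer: √1211 ≈ 34.799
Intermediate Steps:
√(329 + 882) = √1211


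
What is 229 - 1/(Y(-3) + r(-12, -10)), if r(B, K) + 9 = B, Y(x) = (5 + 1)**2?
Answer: 3434/15 ≈ 228.93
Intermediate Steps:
Y(x) = 36 (Y(x) = 6**2 = 36)
r(B, K) = -9 + B
229 - 1/(Y(-3) + r(-12, -10)) = 229 - 1/(36 + (-9 - 12)) = 229 - 1/(36 - 21) = 229 - 1/15 = 3434/15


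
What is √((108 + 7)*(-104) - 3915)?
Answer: 5*I*√635 ≈ 126.0*I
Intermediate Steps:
√((108 + 7)*(-104) - 3915) = √(115*(-104) - 3915) = √(-11960 - 3915) = √(-15875) = 5*I*√635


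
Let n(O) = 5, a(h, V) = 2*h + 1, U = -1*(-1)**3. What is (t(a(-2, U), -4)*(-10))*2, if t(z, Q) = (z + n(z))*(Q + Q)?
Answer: 320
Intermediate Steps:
U = 1 (U = -1*(-1) = 1)
a(h, V) = 1 + 2*h
t(z, Q) = 2*Q*(5 + z) (t(z, Q) = (z + 5)*(Q + Q) = (5 + z)*(2*Q) = 2*Q*(5 + z))
(t(a(-2, U), -4)*(-10))*2 = ((2*(-4)*(5 + (1 + 2*(-2))))*(-10))*2 = ((2*(-4)*(5 + (1 - 4)))*(-10))*2 = ((2*(-4)*(5 - 3))*(-10))*2 = ((2*(-4)*2)*(-10))*2 = -16*(-10)*2 = 160*2 = 320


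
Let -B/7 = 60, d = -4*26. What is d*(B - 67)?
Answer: 50648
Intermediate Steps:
d = -104
B = -420 (B = -7*60 = -420)
d*(B - 67) = -104*(-420 - 67) = -104*(-487) = 50648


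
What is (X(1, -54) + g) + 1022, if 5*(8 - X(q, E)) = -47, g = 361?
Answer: 7002/5 ≈ 1400.4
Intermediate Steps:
X(q, E) = 87/5 (X(q, E) = 8 - ⅕*(-47) = 8 + 47/5 = 87/5)
(X(1, -54) + g) + 1022 = (87/5 + 361) + 1022 = 1892/5 + 1022 = 7002/5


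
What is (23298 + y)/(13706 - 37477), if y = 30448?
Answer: -4886/2161 ≈ -2.2610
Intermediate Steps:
(23298 + y)/(13706 - 37477) = (23298 + 30448)/(13706 - 37477) = 53746/(-23771) = 53746*(-1/23771) = -4886/2161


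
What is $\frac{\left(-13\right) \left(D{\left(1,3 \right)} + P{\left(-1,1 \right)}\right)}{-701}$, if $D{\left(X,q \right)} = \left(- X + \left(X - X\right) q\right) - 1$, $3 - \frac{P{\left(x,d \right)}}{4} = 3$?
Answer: $- \frac{26}{701} \approx -0.03709$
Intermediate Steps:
$P{\left(x,d \right)} = 0$ ($P{\left(x,d \right)} = 12 - 12 = 0$)
$D{\left(X,q \right)} = -1 - X$ ($D{\left(X,q \right)} = \left(- X + 0 q\right) - 1 = \left(- X + 0\right) - 1 = - X - 1 = -1 - X$)
$\frac{\left(-13\right) \left(D{\left(1,3 \right)} + P{\left(-1,1 \right)}\right)}{-701} = \frac{\left(-13\right) \left(\left(-1 - 1\right) + 0\right)}{-701} = - 13 \left(\left(-1 - 1\right) + 0\right) \left(- \frac{1}{701}\right) = - 13 \left(-2 + 0\right) \left(- \frac{1}{701}\right) = \left(-13\right) \left(-2\right) \left(- \frac{1}{701}\right) = 26 \left(- \frac{1}{701}\right) = - \frac{26}{701}$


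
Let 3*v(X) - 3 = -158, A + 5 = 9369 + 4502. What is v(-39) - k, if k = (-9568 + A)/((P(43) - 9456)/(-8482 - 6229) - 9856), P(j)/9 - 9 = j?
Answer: -1591615979/31067706 ≈ -51.231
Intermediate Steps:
P(j) = 81 + 9*j
A = 13866 (A = -5 + (9369 + 4502) = -5 + 13871 = 13866)
v(X) = -155/3 (v(X) = 1 + (⅓)*(-158) = 1 - 158/3 = -155/3)
k = -4516277/10355902 (k = (-9568 + 13866)/(((81 + 9*43) - 9456)/(-8482 - 6229) - 9856) = 4298/(((81 + 387) - 9456)/(-14711) - 9856) = 4298/((468 - 9456)*(-1/14711) - 9856) = 4298/(-8988*(-1/14711) - 9856) = 4298/(8988/14711 - 9856) = 4298/(-144982628/14711) = 4298*(-14711/144982628) = -4516277/10355902 ≈ -0.43611)
v(-39) - k = -155/3 - 1*(-4516277/10355902) = -155/3 + 4516277/10355902 = -1591615979/31067706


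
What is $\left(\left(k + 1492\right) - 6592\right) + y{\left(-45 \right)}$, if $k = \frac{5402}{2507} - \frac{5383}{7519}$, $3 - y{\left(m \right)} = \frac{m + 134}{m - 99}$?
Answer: $- \frac{13829811122099}{2714419152} \approx -5094.9$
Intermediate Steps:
$y{\left(m \right)} = 3 - \frac{134 + m}{-99 + m}$ ($y{\left(m \right)} = 3 - \frac{m + 134}{m - 99} = 3 - \frac{134 + m}{-99 + m}$)
$k = \frac{27122457}{18850133}$ ($k = 5402 \cdot \frac{1}{2507} - \frac{5383}{7519} = \frac{5402}{2507} - \frac{5383}{7519} = \frac{27122457}{18850133} \approx 1.4388$)
$\left(\left(k + 1492\right) - 6592\right) + y{\left(-45 \right)} = \left(\left(\frac{27122457}{18850133} + 1492\right) - 6592\right) + \frac{-431 + 2 \left(-45\right)}{-99 - 45} = \left(\frac{28151520893}{18850133} - 6592\right) + \frac{-431 - 90}{-144} = - \frac{96108555843}{18850133} - - \frac{521}{144} = - \frac{96108555843}{18850133} + \frac{521}{144} = - \frac{13829811122099}{2714419152}$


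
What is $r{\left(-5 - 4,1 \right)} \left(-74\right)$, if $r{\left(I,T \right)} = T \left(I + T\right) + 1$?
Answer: $518$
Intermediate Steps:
$r{\left(I,T \right)} = 1 + T \left(I + T\right)$
$r{\left(-5 - 4,1 \right)} \left(-74\right) = \left(1 + 1^{2} + \left(-5 - 4\right) 1\right) \left(-74\right) = \left(1 + 1 + \left(-5 - 4\right) 1\right) \left(-74\right) = \left(1 + 1 - 9\right) \left(-74\right) = \left(-7\right) \left(-74\right) = 518$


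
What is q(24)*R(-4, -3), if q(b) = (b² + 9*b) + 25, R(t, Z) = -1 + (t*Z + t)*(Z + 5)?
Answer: 12255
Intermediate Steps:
R(t, Z) = -1 + (5 + Z)*(t + Z*t) (R(t, Z) = -1 + (Z*t + t)*(5 + Z) = -1 + (t + Z*t)*(5 + Z) = -1 + (5 + Z)*(t + Z*t))
q(b) = 25 + b² + 9*b
q(24)*R(-4, -3) = (25 + 24² + 9*24)*(-1 + 5*(-4) - 4*(-3)² + 6*(-3)*(-4)) = (25 + 576 + 216)*(-1 - 20 - 4*9 + 72) = 817*(-1 - 20 - 36 + 72) = 817*15 = 12255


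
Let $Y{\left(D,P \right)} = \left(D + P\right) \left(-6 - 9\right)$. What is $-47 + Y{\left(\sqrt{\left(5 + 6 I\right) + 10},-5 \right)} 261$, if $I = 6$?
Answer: $19528 - 3915 \sqrt{51} \approx -8430.7$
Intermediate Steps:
$Y{\left(D,P \right)} = - 15 D - 15 P$ ($Y{\left(D,P \right)} = \left(D + P\right) \left(-15\right) = - 15 D - 15 P$)
$-47 + Y{\left(\sqrt{\left(5 + 6 I\right) + 10},-5 \right)} 261 = -47 + \left(- 15 \sqrt{\left(5 + 6 \cdot 6\right) + 10} - -75\right) 261 = -47 + \left(- 15 \sqrt{\left(5 + 36\right) + 10} + 75\right) 261 = -47 + \left(- 15 \sqrt{41 + 10} + 75\right) 261 = -47 + \left(- 15 \sqrt{51} + 75\right) 261 = -47 + \left(75 - 15 \sqrt{51}\right) 261 = -47 + \left(19575 - 3915 \sqrt{51}\right) = 19528 - 3915 \sqrt{51}$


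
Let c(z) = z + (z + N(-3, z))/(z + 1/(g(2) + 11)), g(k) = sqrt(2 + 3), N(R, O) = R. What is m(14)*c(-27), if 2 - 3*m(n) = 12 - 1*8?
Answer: 1449058/83971 + 20*sqrt(5)/83971 ≈ 17.257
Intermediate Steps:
g(k) = sqrt(5)
c(z) = z + (-3 + z)/(z + 1/(11 + sqrt(5))) (c(z) = z + (z - 3)/(z + 1/(sqrt(5) + 11)) = z + (-3 + z)/(z + 1/(11 + sqrt(5))))
m(n) = -2/3 (m(n) = 2/3 - (12 - 1*8)/3 = 2/3 - (12 - 8)/3 = 2/3 - 1/3*4 = 2/3 - 4/3 = -2/3)
m(14)*c(-27) = -2*(-33 - 3*sqrt(5) + 11*(-27)**2 + 12*(-27) - 27*sqrt(5) + sqrt(5)*(-27)**2)/(3*(1 + 11*(-27) - 27*sqrt(5))) = -2*(-33 - 3*sqrt(5) + 11*729 - 324 - 27*sqrt(5) + sqrt(5)*729)/(3*(1 - 297 - 27*sqrt(5))) = -2*(-33 - 3*sqrt(5) + 8019 - 324 - 27*sqrt(5) + 729*sqrt(5))/(3*(-296 - 27*sqrt(5))) = -2*(7662 + 699*sqrt(5))/(3*(-296 - 27*sqrt(5)))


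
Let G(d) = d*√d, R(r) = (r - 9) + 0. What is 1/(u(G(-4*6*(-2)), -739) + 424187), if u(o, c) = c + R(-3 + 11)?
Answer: 1/423447 ≈ 2.3616e-6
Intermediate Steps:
R(r) = -9 + r (R(r) = (-9 + r) + 0 = -9 + r)
G(d) = d^(3/2)
u(o, c) = -1 + c (u(o, c) = c + (-9 + (-3 + 11)) = c + (-9 + 8) = c - 1 = -1 + c)
1/(u(G(-4*6*(-2)), -739) + 424187) = 1/((-1 - 739) + 424187) = 1/(-740 + 424187) = 1/423447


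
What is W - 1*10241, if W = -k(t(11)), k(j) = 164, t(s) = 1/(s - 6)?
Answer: -10405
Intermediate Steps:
t(s) = 1/(-6 + s)
W = -164 (W = -1*164 = -164)
W - 1*10241 = -164 - 1*10241 = -164 - 10241 = -10405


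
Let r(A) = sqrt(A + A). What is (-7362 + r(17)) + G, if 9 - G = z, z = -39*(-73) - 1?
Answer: -10199 + sqrt(34) ≈ -10193.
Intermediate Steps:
z = 2846 (z = 2847 - 1 = 2846)
r(A) = sqrt(2)*sqrt(A) (r(A) = sqrt(2*A) = sqrt(2)*sqrt(A))
G = -2837 (G = 9 - 1*2846 = 9 - 2846 = -2837)
(-7362 + r(17)) + G = (-7362 + sqrt(2)*sqrt(17)) - 2837 = (-7362 + sqrt(34)) - 2837 = -10199 + sqrt(34)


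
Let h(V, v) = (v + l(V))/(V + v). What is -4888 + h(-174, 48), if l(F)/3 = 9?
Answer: -205321/42 ≈ -4888.6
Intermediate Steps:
l(F) = 27 (l(F) = 3*9 = 27)
h(V, v) = (27 + v)/(V + v) (h(V, v) = (v + 27)/(V + v) = (27 + v)/(V + v))
-4888 + h(-174, 48) = -4888 + (27 + 48)/(-174 + 48) = -4888 + 75/(-126) = -4888 - 1/126*75 = -4888 - 25/42 = -205321/42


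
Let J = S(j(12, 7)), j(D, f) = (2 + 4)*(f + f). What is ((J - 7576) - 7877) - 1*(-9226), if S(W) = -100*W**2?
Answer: -711827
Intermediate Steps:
j(D, f) = 12*f (j(D, f) = 6*(2*f) = 12*f)
J = -705600 (J = -100*(12*7)**2 = -100*84**2 = -100*7056 = -705600)
((J - 7576) - 7877) - 1*(-9226) = ((-705600 - 7576) - 7877) - 1*(-9226) = (-713176 - 7877) + 9226 = -721053 + 9226 = -711827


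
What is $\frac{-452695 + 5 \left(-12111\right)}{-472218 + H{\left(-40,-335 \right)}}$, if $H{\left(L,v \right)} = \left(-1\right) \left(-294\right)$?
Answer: $\frac{256625}{235962} \approx 1.0876$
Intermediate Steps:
$H{\left(L,v \right)} = 294$
$\frac{-452695 + 5 \left(-12111\right)}{-472218 + H{\left(-40,-335 \right)}} = \frac{-452695 + 5 \left(-12111\right)}{-472218 + 294} = \frac{-452695 - 60555}{-471924} = \left(-513250\right) \left(- \frac{1}{471924}\right) = \frac{256625}{235962}$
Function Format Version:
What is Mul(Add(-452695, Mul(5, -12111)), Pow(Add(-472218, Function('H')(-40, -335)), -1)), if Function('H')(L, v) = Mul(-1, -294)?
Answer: Rational(256625, 235962) ≈ 1.0876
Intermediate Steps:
Function('H')(L, v) = 294
Mul(Add(-452695, Mul(5, -12111)), Pow(Add(-472218, Function('H')(-40, -335)), -1)) = Mul(Add(-452695, Mul(5, -12111)), Pow(Add(-472218, 294), -1)) = Mul(Add(-452695, -60555), Pow(-471924, -1)) = Mul(-513250, Rational(-1, 471924)) = Rational(256625, 235962)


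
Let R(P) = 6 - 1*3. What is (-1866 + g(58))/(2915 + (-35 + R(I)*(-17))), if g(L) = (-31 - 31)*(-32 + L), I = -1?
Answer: -3478/2829 ≈ -1.2294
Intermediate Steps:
R(P) = 3 (R(P) = 6 - 3 = 3)
g(L) = 1984 - 62*L (g(L) = -62*(-32 + L) = 1984 - 62*L)
(-1866 + g(58))/(2915 + (-35 + R(I)*(-17))) = (-1866 + (1984 - 62*58))/(2915 + (-35 + 3*(-17))) = (-1866 + (1984 - 3596))/(2915 + (-35 - 51)) = (-1866 - 1612)/(2915 - 86) = -3478/2829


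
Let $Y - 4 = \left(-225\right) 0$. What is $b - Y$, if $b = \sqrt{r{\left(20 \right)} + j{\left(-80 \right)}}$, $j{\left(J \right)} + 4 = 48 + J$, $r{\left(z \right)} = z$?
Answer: $-4 + 4 i \approx -4.0 + 4.0 i$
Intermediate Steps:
$j{\left(J \right)} = 44 + J$ ($j{\left(J \right)} = -4 + \left(48 + J\right) = 44 + J$)
$b = 4 i$ ($b = \sqrt{20 + \left(44 - 80\right)} = \sqrt{20 - 36} = \sqrt{-16} = 4 i \approx 4.0 i$)
$Y = 4$ ($Y = 4 - 0 = 4 + 0 = 4$)
$b - Y = 4 i - 4 = -4 + 4 i$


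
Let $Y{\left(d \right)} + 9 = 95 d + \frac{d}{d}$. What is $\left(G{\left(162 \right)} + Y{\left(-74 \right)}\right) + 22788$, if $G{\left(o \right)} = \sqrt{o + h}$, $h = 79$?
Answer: $15750 + \sqrt{241} \approx 15766.0$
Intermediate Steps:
$G{\left(o \right)} = \sqrt{79 + o}$ ($G{\left(o \right)} = \sqrt{o + 79} = \sqrt{79 + o}$)
$Y{\left(d \right)} = -8 + 95 d$ ($Y{\left(d \right)} = -9 + \left(95 d + \frac{d}{d}\right) = -9 + \left(95 d + 1\right) = -9 + \left(1 + 95 d\right) = -8 + 95 d$)
$\left(G{\left(162 \right)} + Y{\left(-74 \right)}\right) + 22788 = \left(\sqrt{79 + 162} + \left(-8 + 95 \left(-74\right)\right)\right) + 22788 = \left(\sqrt{241} - 7038\right) + 22788 = \left(-7038 + \sqrt{241}\right) + 22788 = 15750 + \sqrt{241}$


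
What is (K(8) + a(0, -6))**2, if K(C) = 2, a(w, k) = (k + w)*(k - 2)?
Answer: 2500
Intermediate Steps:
a(w, k) = (-2 + k)*(k + w) (a(w, k) = (k + w)*(-2 + k) = (-2 + k)*(k + w))
(K(8) + a(0, -6))**2 = (2 + ((-6)**2 - 2*(-6) - 2*0 - 6*0))**2 = (2 + (36 + 12 + 0 + 0))**2 = (2 + 48)**2 = 50**2 = 2500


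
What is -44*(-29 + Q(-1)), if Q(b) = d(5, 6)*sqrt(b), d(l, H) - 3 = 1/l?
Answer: 1276 - 704*I/5 ≈ 1276.0 - 140.8*I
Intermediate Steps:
d(l, H) = 3 + 1/l
Q(b) = 16*sqrt(b)/5 (Q(b) = (3 + 1/5)*sqrt(b) = 16*sqrt(b)/5)
-44*(-29 + Q(-1)) = -44*(-29 + 16*sqrt(-1)/5) = -44*(-29 + 16*I/5) = 1276 - 704*I/5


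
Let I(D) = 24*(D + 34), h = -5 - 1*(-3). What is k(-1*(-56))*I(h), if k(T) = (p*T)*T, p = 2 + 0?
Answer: 4816896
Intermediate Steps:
p = 2
h = -2 (h = -5 + 3 = -2)
k(T) = 2*T² (k(T) = (2*T)*T = 2*T²)
I(D) = 816 + 24*D (I(D) = 24*(34 + D) = 816 + 24*D)
k(-1*(-56))*I(h) = (2*(-1*(-56))²)*(816 + 24*(-2)) = (2*56²)*(816 - 48) = (2*3136)*768 = 6272*768 = 4816896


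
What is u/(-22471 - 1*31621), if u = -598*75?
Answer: 22425/27046 ≈ 0.82914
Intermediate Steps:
u = -44850
u/(-22471 - 1*31621) = -44850/(-22471 - 1*31621) = -44850/(-22471 - 31621) = -44850/(-54092) = -44850*(-1/54092) = 22425/27046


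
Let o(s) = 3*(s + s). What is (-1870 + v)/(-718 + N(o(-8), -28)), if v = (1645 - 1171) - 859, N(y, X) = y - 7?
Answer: 2255/773 ≈ 2.9172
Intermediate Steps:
o(s) = 6*s (o(s) = 3*(2*s) = 6*s)
N(y, X) = -7 + y
v = -385 (v = 474 - 859 = -385)
(-1870 + v)/(-718 + N(o(-8), -28)) = (-1870 - 385)/(-718 + (-7 + 6*(-8))) = -2255/(-718 + (-7 - 48)) = -2255/(-718 - 55) = -2255/(-773) = -2255*(-1/773) = 2255/773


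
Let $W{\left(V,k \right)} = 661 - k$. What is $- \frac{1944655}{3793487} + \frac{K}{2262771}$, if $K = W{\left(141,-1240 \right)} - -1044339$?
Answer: $- \frac{431411100125}{8583792372477} \approx -0.050259$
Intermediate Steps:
$K = 1046240$ ($K = \left(661 - -1240\right) - -1044339 = \left(661 + 1240\right) + 1044339 = 1901 + 1044339 = 1046240$)
$- \frac{1944655}{3793487} + \frac{K}{2262771} = - \frac{1944655}{3793487} + \frac{1046240}{2262771} = - \frac{431411100125}{8583792372477}$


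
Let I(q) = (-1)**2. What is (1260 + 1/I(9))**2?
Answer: 1590121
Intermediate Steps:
I(q) = 1
(1260 + 1/I(9))**2 = (1260 + 1/1)**2 = (1260 + 1)**2 = 1261**2 = 1590121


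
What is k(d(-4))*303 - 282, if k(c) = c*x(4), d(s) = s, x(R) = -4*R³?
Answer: 309990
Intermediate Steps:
k(c) = -256*c (k(c) = c*(-4*4³) = c*(-4*64) = c*(-256) = -256*c)
k(d(-4))*303 - 282 = -256*(-4)*303 - 282 = 1024*303 - 282 = 310272 - 282 = 309990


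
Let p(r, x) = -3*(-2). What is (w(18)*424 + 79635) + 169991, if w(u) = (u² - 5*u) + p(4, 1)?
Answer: 351386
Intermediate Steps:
p(r, x) = 6
w(u) = 6 + u² - 5*u (w(u) = (u² - 5*u) + 6 = 6 + u² - 5*u)
(w(18)*424 + 79635) + 169991 = ((6 + 18² - 5*18)*424 + 79635) + 169991 = ((6 + 324 - 90)*424 + 79635) + 169991 = (240*424 + 79635) + 169991 = (101760 + 79635) + 169991 = 181395 + 169991 = 351386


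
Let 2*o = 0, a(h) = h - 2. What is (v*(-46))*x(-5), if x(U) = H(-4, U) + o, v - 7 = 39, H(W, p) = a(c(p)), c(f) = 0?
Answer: 4232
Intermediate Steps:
a(h) = -2 + h
H(W, p) = -2 (H(W, p) = -2 + 0 = -2)
v = 46 (v = 7 + 39 = 46)
o = 0 (o = (1/2)*0 = 0)
x(U) = -2 (x(U) = -2 + 0 = -2)
(v*(-46))*x(-5) = (46*(-46))*(-2) = -2116*(-2) = 4232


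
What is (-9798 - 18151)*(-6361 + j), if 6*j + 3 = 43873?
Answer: -79710548/3 ≈ -2.6570e+7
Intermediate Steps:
j = 21935/3 (j = -½ + (⅙)*43873 = -½ + 43873/6 = 21935/3 ≈ 7311.7)
(-9798 - 18151)*(-6361 + j) = (-9798 - 18151)*(-6361 + 21935/3) = -27949*2852/3 = -79710548/3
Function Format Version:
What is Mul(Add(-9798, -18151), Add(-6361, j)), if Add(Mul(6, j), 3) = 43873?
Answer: Rational(-79710548, 3) ≈ -2.6570e+7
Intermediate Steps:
j = Rational(21935, 3) (j = Add(Rational(-1, 2), Mul(Rational(1, 6), 43873)) = Add(Rational(-1, 2), Rational(43873, 6)) = Rational(21935, 3) ≈ 7311.7)
Mul(Add(-9798, -18151), Add(-6361, j)) = Mul(Add(-9798, -18151), Add(-6361, Rational(21935, 3))) = Mul(-27949, Rational(2852, 3)) = Rational(-79710548, 3)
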